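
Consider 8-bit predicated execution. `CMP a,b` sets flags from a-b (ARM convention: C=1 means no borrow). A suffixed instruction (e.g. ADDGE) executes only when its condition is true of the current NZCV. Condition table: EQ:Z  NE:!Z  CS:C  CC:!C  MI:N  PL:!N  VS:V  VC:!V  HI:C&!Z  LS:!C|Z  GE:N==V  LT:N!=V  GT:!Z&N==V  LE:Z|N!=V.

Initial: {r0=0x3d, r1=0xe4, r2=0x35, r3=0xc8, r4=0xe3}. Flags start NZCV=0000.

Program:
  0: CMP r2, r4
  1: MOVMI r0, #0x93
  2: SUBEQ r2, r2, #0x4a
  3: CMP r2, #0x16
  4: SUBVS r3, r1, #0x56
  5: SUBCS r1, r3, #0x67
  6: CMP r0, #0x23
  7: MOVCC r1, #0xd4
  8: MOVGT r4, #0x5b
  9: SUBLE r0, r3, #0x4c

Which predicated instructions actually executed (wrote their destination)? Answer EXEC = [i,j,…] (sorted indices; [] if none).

EXEC = [5,8]

[0] flags=0000 → (cmp)
[1] flags=0000 MI?F → skip
[2] flags=0000 EQ?F → skip
[3] flags=0010 → (cmp)
[4] flags=0010 VS?F → skip
[5] flags=0010 CS?T → r1=0x61
[6] flags=0010 → (cmp)
[7] flags=0010 CC?F → skip
[8] flags=0010 GT?T → r4=0x5b
[9] flags=0010 LE?F → skip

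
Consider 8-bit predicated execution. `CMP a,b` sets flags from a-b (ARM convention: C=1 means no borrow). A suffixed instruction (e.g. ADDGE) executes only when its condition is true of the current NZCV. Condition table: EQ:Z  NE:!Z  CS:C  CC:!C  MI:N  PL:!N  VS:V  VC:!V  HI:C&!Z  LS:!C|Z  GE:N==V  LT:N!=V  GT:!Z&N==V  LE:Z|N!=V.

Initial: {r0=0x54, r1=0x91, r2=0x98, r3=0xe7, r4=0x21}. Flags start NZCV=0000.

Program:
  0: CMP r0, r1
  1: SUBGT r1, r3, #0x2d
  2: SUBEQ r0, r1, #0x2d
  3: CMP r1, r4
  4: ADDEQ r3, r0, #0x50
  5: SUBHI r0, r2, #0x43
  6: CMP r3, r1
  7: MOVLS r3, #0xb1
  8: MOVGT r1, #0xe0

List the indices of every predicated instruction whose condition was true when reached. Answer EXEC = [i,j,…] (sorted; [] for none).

0: ✓ CMP  NZCV=1001
1: ✓ SUBGT  r1←0xba
2: · SUBEQ
3: ✓ CMP  NZCV=1010
4: · ADDEQ
5: ✓ SUBHI  r0←0x55
6: ✓ CMP  NZCV=0010
7: · MOVLS
8: ✓ MOVGT  r1←0xe0

EXEC = [1,5,8]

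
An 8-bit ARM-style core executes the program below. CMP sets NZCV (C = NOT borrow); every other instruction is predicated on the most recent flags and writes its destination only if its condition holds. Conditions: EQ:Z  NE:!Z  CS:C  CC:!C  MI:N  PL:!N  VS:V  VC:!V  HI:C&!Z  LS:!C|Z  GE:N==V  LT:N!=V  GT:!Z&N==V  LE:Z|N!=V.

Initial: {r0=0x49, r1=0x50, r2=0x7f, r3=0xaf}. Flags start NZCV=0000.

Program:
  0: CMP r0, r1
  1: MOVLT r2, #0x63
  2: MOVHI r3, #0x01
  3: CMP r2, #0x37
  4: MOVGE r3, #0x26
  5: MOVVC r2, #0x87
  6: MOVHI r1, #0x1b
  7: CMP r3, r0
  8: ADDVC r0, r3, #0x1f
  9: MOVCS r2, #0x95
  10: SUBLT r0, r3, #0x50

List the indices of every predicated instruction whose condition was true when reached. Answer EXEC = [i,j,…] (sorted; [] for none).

[0] flags=1000 → (cmp)
[1] flags=1000 LT?T → r2=0x63
[2] flags=1000 HI?F → skip
[3] flags=0010 → (cmp)
[4] flags=0010 GE?T → r3=0x26
[5] flags=0010 VC?T → r2=0x87
[6] flags=0010 HI?T → r1=0x1b
[7] flags=1000 → (cmp)
[8] flags=1000 VC?T → r0=0x45
[9] flags=1000 CS?F → skip
[10] flags=1000 LT?T → r0=0xd6

EXEC = [1,4,5,6,8,10]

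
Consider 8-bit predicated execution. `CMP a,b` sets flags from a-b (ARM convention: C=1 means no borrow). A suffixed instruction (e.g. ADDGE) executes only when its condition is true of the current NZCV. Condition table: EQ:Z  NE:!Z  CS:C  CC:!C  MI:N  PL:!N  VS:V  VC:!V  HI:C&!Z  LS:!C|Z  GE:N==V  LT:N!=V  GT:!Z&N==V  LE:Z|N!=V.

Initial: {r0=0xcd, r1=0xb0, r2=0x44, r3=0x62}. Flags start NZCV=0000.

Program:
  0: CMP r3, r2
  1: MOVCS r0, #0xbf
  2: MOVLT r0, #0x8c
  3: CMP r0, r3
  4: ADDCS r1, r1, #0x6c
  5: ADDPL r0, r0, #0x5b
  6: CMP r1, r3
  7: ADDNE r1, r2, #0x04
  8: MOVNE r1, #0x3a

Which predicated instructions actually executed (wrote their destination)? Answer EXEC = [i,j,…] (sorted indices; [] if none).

0: ✓ CMP  NZCV=0010
1: ✓ MOVCS  r0←0xbf
2: · MOVLT
3: ✓ CMP  NZCV=0011
4: ✓ ADDCS  r1←0x1c
5: ✓ ADDPL  r0←0x1a
6: ✓ CMP  NZCV=1000
7: ✓ ADDNE  r1←0x48
8: ✓ MOVNE  r1←0x3a

EXEC = [1,4,5,7,8]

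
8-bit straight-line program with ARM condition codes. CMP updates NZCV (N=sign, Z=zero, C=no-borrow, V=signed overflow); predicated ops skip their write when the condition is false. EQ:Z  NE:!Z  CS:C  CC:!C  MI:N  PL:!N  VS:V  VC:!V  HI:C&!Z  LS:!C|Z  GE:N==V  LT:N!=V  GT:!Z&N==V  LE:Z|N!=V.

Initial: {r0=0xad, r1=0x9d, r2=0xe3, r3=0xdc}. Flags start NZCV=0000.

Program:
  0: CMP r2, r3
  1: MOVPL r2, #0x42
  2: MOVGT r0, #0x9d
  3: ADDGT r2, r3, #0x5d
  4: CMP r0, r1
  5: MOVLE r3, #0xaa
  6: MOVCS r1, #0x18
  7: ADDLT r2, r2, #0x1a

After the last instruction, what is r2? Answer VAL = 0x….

VAL = 0x39

[0] flags=0010 → (cmp)
[1] flags=0010 PL?T → r2=0x42
[2] flags=0010 GT?T → r0=0x9d
[3] flags=0010 GT?T → r2=0x39
[4] flags=0110 → (cmp)
[5] flags=0110 LE?T → r3=0xaa
[6] flags=0110 CS?T → r1=0x18
[7] flags=0110 LT?F → skip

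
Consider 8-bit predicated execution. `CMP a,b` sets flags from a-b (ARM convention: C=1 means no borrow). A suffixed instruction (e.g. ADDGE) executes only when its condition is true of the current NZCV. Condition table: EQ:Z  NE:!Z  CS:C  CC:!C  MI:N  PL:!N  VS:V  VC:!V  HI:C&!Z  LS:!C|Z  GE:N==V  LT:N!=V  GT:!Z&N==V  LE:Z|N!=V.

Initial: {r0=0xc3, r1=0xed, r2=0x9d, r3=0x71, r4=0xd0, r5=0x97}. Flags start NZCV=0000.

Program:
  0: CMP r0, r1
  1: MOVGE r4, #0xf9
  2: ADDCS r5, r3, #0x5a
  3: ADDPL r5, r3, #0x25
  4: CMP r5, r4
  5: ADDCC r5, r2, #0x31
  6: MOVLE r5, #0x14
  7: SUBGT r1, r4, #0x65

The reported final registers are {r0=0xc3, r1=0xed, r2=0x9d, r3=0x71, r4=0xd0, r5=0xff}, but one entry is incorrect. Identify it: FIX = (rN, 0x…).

[0] flags=1000 → (cmp)
[1] flags=1000 GE?F → skip
[2] flags=1000 CS?F → skip
[3] flags=1000 PL?F → skip
[4] flags=1000 → (cmp)
[5] flags=1000 CC?T → r5=0xce
[6] flags=1000 LE?T → r5=0x14
[7] flags=1000 GT?F → skip

FIX = (r5, 0x14)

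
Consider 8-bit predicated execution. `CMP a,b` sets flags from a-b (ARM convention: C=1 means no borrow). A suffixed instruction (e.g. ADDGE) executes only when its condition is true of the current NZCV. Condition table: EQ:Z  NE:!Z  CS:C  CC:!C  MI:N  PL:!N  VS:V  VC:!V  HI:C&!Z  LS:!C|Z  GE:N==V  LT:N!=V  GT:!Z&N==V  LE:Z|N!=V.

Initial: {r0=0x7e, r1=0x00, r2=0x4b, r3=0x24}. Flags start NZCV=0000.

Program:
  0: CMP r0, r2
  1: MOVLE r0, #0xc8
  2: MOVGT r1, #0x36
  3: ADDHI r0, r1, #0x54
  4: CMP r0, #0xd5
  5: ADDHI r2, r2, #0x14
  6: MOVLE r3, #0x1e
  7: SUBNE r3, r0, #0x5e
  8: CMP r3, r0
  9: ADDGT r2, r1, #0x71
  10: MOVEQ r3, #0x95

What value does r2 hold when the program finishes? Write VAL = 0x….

[0] flags=0010 → (cmp)
[1] flags=0010 LE?F → skip
[2] flags=0010 GT?T → r1=0x36
[3] flags=0010 HI?T → r0=0x8a
[4] flags=1000 → (cmp)
[5] flags=1000 HI?F → skip
[6] flags=1000 LE?T → r3=0x1e
[7] flags=1000 NE?T → r3=0x2c
[8] flags=1001 → (cmp)
[9] flags=1001 GT?T → r2=0xa7
[10] flags=1001 EQ?F → skip

VAL = 0xa7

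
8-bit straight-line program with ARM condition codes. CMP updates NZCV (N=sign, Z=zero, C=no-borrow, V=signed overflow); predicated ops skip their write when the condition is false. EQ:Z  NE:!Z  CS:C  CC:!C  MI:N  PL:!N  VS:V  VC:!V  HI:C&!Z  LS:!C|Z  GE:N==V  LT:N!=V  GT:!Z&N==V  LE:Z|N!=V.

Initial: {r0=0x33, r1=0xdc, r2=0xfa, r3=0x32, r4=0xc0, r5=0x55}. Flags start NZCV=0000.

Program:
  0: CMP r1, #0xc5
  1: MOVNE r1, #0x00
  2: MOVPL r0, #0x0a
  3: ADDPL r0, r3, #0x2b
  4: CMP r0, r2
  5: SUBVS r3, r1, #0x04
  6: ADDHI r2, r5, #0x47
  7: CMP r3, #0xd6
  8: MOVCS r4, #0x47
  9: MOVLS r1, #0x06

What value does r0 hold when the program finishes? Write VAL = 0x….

0: ✓ CMP  NZCV=0010
1: ✓ MOVNE  r1←0x00
2: ✓ MOVPL  r0←0x0a
3: ✓ ADDPL  r0←0x5d
4: ✓ CMP  NZCV=0000
5: · SUBVS
6: · ADDHI
7: ✓ CMP  NZCV=0000
8: · MOVCS
9: ✓ MOVLS  r1←0x06

VAL = 0x5d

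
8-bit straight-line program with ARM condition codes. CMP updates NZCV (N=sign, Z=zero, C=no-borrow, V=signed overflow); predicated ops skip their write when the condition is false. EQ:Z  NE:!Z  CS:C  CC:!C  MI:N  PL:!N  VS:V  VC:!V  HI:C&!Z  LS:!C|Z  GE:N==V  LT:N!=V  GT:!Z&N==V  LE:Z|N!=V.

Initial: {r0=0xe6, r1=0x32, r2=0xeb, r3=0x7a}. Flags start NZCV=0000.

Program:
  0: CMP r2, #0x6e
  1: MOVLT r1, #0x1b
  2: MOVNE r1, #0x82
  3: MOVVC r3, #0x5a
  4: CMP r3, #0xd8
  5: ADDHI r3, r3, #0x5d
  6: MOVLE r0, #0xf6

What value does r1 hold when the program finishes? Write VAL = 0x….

VAL = 0x82

0: ✓ CMP  NZCV=0011
1: ✓ MOVLT  r1←0x1b
2: ✓ MOVNE  r1←0x82
3: · MOVVC
4: ✓ CMP  NZCV=1001
5: · ADDHI
6: · MOVLE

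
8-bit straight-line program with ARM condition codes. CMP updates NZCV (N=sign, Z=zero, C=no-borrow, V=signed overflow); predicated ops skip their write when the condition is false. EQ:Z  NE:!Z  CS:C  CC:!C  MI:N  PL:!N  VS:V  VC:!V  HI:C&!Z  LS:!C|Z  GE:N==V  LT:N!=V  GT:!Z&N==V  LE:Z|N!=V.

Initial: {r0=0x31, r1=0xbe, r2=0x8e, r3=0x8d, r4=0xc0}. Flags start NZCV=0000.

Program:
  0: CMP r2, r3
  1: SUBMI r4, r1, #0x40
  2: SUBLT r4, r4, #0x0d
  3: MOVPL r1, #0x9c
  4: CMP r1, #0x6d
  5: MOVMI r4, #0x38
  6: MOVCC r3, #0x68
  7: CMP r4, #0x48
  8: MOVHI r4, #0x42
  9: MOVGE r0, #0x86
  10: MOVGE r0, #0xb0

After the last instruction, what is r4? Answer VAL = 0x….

VAL = 0x42

[0] flags=0010 → (cmp)
[1] flags=0010 MI?F → skip
[2] flags=0010 LT?F → skip
[3] flags=0010 PL?T → r1=0x9c
[4] flags=0011 → (cmp)
[5] flags=0011 MI?F → skip
[6] flags=0011 CC?F → skip
[7] flags=0011 → (cmp)
[8] flags=0011 HI?T → r4=0x42
[9] flags=0011 GE?F → skip
[10] flags=0011 GE?F → skip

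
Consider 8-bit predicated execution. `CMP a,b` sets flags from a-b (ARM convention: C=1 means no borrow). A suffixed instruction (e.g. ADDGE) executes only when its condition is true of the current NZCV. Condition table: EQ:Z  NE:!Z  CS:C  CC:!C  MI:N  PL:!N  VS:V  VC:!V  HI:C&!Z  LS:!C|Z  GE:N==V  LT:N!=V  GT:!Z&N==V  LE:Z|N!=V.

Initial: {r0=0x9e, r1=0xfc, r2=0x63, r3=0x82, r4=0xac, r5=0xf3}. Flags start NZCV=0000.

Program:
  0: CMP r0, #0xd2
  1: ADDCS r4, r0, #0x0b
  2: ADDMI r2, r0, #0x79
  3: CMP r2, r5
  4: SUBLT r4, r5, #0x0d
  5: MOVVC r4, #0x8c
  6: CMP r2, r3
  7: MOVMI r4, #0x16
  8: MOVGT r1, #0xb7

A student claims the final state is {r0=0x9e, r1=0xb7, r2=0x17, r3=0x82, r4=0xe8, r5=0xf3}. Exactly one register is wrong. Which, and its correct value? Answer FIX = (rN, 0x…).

FIX = (r4, 0x16)

0: ✓ CMP  NZCV=1000
1: · ADDCS
2: ✓ ADDMI  r2←0x17
3: ✓ CMP  NZCV=0000
4: · SUBLT
5: ✓ MOVVC  r4←0x8c
6: ✓ CMP  NZCV=1001
7: ✓ MOVMI  r4←0x16
8: ✓ MOVGT  r1←0xb7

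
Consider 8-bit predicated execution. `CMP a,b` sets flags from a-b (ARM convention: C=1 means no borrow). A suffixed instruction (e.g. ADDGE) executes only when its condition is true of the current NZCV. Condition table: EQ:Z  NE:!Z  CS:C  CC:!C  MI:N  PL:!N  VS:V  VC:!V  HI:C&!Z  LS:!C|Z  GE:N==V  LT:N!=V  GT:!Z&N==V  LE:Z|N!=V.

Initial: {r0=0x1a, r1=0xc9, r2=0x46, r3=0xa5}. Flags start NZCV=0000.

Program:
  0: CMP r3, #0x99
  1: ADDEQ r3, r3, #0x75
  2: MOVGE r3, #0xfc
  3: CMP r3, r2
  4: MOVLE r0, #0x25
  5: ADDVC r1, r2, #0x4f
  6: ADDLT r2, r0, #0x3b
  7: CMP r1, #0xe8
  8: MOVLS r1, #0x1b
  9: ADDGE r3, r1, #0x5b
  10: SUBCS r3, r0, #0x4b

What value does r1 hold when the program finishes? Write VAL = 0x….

[0] flags=0010 → (cmp)
[1] flags=0010 EQ?F → skip
[2] flags=0010 GE?T → r3=0xfc
[3] flags=1010 → (cmp)
[4] flags=1010 LE?T → r0=0x25
[5] flags=1010 VC?T → r1=0x95
[6] flags=1010 LT?T → r2=0x60
[7] flags=1000 → (cmp)
[8] flags=1000 LS?T → r1=0x1b
[9] flags=1000 GE?F → skip
[10] flags=1000 CS?F → skip

VAL = 0x1b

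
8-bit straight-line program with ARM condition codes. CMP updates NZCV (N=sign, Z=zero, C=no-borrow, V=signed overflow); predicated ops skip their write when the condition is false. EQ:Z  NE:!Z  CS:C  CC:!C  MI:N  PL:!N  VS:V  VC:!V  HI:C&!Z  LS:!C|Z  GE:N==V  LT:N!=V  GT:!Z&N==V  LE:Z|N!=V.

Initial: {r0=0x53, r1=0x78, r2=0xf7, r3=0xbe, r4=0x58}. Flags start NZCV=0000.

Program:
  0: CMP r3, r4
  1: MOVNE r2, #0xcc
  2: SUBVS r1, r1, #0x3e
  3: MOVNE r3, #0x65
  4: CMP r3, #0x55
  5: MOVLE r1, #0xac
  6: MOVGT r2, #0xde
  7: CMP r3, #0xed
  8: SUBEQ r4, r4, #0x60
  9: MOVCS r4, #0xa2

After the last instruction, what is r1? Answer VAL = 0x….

VAL = 0x3a

0: ✓ CMP  NZCV=0011
1: ✓ MOVNE  r2←0xcc
2: ✓ SUBVS  r1←0x3a
3: ✓ MOVNE  r3←0x65
4: ✓ CMP  NZCV=0010
5: · MOVLE
6: ✓ MOVGT  r2←0xde
7: ✓ CMP  NZCV=0000
8: · SUBEQ
9: · MOVCS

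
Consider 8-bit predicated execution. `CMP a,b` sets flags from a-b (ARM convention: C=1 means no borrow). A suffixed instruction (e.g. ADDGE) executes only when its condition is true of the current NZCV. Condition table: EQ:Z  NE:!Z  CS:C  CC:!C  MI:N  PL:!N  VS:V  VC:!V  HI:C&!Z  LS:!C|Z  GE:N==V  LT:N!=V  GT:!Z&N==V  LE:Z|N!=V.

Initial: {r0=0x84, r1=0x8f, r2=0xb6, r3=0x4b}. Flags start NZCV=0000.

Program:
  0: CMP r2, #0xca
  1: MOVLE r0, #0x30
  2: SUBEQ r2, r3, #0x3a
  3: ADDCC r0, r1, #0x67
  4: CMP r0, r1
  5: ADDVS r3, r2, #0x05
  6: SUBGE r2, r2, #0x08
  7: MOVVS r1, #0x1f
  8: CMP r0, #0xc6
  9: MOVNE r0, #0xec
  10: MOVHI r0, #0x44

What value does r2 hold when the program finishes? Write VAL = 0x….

VAL = 0xae

[0] flags=1000 → (cmp)
[1] flags=1000 LE?T → r0=0x30
[2] flags=1000 EQ?F → skip
[3] flags=1000 CC?T → r0=0xf6
[4] flags=0010 → (cmp)
[5] flags=0010 VS?F → skip
[6] flags=0010 GE?T → r2=0xae
[7] flags=0010 VS?F → skip
[8] flags=0010 → (cmp)
[9] flags=0010 NE?T → r0=0xec
[10] flags=0010 HI?T → r0=0x44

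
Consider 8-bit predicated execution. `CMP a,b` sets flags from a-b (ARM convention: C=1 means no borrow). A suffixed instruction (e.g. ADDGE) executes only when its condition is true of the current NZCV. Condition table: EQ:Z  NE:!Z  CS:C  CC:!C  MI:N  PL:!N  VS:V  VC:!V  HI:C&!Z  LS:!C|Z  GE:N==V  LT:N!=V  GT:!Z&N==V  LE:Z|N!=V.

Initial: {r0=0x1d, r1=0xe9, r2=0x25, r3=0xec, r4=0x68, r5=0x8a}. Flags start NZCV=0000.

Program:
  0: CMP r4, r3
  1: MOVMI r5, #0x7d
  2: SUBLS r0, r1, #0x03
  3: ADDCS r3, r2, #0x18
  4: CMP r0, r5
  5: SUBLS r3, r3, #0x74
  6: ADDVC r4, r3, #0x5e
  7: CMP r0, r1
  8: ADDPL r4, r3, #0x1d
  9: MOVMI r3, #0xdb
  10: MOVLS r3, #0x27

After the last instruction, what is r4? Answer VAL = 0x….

VAL = 0x4a

[0] flags=0000 → (cmp)
[1] flags=0000 MI?F → skip
[2] flags=0000 LS?T → r0=0xe6
[3] flags=0000 CS?F → skip
[4] flags=0010 → (cmp)
[5] flags=0010 LS?F → skip
[6] flags=0010 VC?T → r4=0x4a
[7] flags=1000 → (cmp)
[8] flags=1000 PL?F → skip
[9] flags=1000 MI?T → r3=0xdb
[10] flags=1000 LS?T → r3=0x27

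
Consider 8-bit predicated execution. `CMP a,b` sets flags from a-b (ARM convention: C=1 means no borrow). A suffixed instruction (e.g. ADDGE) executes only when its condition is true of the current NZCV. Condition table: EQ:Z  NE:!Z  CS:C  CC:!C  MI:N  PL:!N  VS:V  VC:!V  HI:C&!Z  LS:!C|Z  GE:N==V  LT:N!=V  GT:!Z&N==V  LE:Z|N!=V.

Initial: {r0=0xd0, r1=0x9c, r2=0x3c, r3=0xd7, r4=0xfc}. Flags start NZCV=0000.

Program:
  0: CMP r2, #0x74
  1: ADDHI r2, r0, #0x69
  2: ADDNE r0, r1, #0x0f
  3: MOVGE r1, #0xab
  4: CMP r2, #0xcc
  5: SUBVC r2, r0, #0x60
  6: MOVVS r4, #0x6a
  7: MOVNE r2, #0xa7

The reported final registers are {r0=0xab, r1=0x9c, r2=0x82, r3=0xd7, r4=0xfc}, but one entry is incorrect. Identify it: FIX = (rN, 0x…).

FIX = (r2, 0xa7)

0: ✓ CMP  NZCV=1000
1: · ADDHI
2: ✓ ADDNE  r0←0xab
3: · MOVGE
4: ✓ CMP  NZCV=0000
5: ✓ SUBVC  r2←0x4b
6: · MOVVS
7: ✓ MOVNE  r2←0xa7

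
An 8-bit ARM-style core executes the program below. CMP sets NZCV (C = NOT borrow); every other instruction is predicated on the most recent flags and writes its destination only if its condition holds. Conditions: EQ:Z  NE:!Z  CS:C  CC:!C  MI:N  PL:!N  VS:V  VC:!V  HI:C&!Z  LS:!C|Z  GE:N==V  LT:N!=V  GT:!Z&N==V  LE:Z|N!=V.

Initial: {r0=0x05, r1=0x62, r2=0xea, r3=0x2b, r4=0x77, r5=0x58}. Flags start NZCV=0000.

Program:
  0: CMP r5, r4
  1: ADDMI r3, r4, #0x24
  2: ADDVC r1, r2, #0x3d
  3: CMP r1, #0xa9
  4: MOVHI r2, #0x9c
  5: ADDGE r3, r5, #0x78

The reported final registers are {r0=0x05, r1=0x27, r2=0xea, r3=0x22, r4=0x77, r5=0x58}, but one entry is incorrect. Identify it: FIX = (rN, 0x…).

FIX = (r3, 0xd0)

0: ✓ CMP  NZCV=1000
1: ✓ ADDMI  r3←0x9b
2: ✓ ADDVC  r1←0x27
3: ✓ CMP  NZCV=0000
4: · MOVHI
5: ✓ ADDGE  r3←0xd0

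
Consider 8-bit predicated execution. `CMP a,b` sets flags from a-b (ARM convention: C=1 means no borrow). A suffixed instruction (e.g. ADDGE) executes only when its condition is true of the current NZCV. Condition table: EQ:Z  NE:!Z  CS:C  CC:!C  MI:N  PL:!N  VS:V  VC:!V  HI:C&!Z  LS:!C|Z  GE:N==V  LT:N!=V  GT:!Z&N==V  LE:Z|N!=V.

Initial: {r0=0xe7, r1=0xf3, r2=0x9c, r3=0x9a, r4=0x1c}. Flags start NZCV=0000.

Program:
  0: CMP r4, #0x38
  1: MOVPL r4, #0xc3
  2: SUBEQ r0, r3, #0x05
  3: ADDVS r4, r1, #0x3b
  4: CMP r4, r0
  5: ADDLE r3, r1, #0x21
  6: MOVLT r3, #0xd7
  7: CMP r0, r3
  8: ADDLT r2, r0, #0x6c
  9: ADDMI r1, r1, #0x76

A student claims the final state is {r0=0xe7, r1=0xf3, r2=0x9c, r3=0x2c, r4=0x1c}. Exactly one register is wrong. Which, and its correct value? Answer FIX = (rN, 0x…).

0: ✓ CMP  NZCV=1000
1: · MOVPL
2: · SUBEQ
3: · ADDVS
4: ✓ CMP  NZCV=0000
5: · ADDLE
6: · MOVLT
7: ✓ CMP  NZCV=0010
8: · ADDLT
9: · ADDMI

FIX = (r3, 0x9a)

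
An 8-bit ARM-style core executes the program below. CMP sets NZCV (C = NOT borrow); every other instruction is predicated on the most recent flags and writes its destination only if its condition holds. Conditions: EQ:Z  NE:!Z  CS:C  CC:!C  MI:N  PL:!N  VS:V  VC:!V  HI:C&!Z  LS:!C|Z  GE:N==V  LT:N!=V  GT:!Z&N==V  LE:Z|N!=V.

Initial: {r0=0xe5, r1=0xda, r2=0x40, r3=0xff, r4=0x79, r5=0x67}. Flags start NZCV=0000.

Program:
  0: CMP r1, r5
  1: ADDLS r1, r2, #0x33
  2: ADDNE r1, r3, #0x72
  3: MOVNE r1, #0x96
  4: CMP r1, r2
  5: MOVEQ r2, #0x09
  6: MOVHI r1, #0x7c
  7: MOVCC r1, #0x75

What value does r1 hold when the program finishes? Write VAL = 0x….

[0] flags=0011 → (cmp)
[1] flags=0011 LS?F → skip
[2] flags=0011 NE?T → r1=0x71
[3] flags=0011 NE?T → r1=0x96
[4] flags=0011 → (cmp)
[5] flags=0011 EQ?F → skip
[6] flags=0011 HI?T → r1=0x7c
[7] flags=0011 CC?F → skip

VAL = 0x7c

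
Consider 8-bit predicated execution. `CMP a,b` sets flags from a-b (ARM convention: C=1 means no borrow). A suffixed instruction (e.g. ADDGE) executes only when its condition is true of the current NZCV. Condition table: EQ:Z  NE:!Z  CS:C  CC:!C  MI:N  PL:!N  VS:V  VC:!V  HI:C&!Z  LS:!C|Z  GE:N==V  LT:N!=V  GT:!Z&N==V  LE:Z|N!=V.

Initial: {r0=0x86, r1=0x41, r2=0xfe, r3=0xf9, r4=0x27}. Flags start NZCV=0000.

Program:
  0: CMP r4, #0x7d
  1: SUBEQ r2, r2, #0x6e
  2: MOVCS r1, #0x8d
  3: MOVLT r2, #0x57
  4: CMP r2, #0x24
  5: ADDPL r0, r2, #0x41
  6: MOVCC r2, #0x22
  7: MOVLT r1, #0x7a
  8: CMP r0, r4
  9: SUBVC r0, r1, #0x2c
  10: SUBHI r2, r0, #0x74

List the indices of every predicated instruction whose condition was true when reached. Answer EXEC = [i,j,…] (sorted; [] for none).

[0] flags=1000 → (cmp)
[1] flags=1000 EQ?F → skip
[2] flags=1000 CS?F → skip
[3] flags=1000 LT?T → r2=0x57
[4] flags=0010 → (cmp)
[5] flags=0010 PL?T → r0=0x98
[6] flags=0010 CC?F → skip
[7] flags=0010 LT?F → skip
[8] flags=0011 → (cmp)
[9] flags=0011 VC?F → skip
[10] flags=0011 HI?T → r2=0x24

EXEC = [3,5,10]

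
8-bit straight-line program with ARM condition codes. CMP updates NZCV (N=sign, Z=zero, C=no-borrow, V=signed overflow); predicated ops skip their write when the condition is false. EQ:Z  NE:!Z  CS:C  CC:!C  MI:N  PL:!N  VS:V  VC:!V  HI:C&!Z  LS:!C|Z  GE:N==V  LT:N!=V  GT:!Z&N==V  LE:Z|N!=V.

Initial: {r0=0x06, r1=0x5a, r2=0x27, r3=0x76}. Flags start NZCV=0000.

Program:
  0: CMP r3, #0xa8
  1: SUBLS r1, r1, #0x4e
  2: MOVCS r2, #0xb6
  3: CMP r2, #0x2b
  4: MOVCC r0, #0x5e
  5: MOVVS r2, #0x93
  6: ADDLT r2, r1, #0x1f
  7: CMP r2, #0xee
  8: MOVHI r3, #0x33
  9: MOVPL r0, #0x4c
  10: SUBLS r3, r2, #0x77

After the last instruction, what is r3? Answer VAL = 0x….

VAL = 0xb4

0: ✓ CMP  NZCV=1001
1: ✓ SUBLS  r1←0x0c
2: · MOVCS
3: ✓ CMP  NZCV=1000
4: ✓ MOVCC  r0←0x5e
5: · MOVVS
6: ✓ ADDLT  r2←0x2b
7: ✓ CMP  NZCV=0000
8: · MOVHI
9: ✓ MOVPL  r0←0x4c
10: ✓ SUBLS  r3←0xb4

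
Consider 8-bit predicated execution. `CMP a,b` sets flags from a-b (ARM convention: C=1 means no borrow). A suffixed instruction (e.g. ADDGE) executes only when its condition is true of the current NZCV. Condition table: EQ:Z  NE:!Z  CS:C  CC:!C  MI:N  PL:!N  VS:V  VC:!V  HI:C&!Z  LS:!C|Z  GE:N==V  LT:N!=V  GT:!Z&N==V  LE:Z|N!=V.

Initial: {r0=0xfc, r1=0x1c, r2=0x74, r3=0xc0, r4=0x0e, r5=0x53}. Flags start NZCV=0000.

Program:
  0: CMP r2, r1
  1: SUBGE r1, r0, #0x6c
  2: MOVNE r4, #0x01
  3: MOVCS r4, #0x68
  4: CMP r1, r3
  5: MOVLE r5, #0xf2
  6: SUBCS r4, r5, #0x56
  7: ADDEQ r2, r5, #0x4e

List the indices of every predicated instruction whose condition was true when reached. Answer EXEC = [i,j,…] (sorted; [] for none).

EXEC = [1,2,3,5]

0: ✓ CMP  NZCV=0010
1: ✓ SUBGE  r1←0x90
2: ✓ MOVNE  r4←0x01
3: ✓ MOVCS  r4←0x68
4: ✓ CMP  NZCV=1000
5: ✓ MOVLE  r5←0xf2
6: · SUBCS
7: · ADDEQ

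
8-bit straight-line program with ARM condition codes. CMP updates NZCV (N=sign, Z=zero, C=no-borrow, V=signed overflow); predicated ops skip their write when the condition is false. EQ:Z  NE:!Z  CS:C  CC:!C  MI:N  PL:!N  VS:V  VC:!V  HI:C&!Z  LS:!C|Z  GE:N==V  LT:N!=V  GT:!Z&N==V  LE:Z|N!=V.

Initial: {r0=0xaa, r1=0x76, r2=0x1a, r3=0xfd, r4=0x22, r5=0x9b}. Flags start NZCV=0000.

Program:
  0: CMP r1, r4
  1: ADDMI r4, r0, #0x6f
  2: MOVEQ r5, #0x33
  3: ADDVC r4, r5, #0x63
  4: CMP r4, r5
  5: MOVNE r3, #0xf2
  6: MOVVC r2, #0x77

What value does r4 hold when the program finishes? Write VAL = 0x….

VAL = 0xfe

[0] flags=0010 → (cmp)
[1] flags=0010 MI?F → skip
[2] flags=0010 EQ?F → skip
[3] flags=0010 VC?T → r4=0xfe
[4] flags=0010 → (cmp)
[5] flags=0010 NE?T → r3=0xf2
[6] flags=0010 VC?T → r2=0x77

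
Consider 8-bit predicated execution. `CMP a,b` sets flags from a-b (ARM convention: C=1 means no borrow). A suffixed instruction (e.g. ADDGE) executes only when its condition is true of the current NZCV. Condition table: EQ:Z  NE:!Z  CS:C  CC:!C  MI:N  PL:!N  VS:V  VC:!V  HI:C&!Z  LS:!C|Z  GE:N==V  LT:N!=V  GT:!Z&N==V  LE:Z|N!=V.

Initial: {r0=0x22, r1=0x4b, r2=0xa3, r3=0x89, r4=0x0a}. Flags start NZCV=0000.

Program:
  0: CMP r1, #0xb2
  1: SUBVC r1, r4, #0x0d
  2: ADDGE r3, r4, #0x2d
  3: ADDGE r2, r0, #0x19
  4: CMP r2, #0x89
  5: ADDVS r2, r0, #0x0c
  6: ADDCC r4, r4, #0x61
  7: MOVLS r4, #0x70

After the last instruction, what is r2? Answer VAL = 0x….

VAL = 0x2e

0: ✓ CMP  NZCV=1001
1: · SUBVC
2: ✓ ADDGE  r3←0x37
3: ✓ ADDGE  r2←0x3b
4: ✓ CMP  NZCV=1001
5: ✓ ADDVS  r2←0x2e
6: ✓ ADDCC  r4←0x6b
7: ✓ MOVLS  r4←0x70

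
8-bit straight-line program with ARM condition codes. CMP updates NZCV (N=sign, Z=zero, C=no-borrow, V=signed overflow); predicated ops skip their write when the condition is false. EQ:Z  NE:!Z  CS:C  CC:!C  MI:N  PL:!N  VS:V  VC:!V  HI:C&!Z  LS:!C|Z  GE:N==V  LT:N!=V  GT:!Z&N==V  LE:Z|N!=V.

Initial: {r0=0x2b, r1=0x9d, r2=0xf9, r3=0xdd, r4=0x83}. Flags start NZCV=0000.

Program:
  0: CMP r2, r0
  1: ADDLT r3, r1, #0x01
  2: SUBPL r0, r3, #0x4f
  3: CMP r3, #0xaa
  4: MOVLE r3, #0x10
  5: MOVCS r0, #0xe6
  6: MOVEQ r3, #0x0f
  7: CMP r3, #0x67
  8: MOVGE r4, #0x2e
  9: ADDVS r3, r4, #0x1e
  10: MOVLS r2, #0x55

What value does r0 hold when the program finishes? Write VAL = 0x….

0: ✓ CMP  NZCV=1010
1: ✓ ADDLT  r3←0x9e
2: · SUBPL
3: ✓ CMP  NZCV=1000
4: ✓ MOVLE  r3←0x10
5: · MOVCS
6: · MOVEQ
7: ✓ CMP  NZCV=1000
8: · MOVGE
9: · ADDVS
10: ✓ MOVLS  r2←0x55

VAL = 0x2b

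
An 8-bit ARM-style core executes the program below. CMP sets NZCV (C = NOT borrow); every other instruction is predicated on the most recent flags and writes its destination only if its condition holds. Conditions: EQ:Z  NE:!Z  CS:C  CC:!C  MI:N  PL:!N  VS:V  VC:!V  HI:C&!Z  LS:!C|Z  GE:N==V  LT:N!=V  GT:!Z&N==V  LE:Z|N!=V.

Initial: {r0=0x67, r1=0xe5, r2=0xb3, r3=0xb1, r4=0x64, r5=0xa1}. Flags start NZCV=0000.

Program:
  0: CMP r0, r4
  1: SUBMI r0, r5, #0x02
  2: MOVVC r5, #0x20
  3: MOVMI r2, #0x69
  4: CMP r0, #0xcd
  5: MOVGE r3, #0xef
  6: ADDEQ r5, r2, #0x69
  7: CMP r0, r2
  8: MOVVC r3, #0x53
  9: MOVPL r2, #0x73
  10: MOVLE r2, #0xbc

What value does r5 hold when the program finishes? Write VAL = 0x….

0: ✓ CMP  NZCV=0010
1: · SUBMI
2: ✓ MOVVC  r5←0x20
3: · MOVMI
4: ✓ CMP  NZCV=1001
5: ✓ MOVGE  r3←0xef
6: · ADDEQ
7: ✓ CMP  NZCV=1001
8: · MOVVC
9: · MOVPL
10: · MOVLE

VAL = 0x20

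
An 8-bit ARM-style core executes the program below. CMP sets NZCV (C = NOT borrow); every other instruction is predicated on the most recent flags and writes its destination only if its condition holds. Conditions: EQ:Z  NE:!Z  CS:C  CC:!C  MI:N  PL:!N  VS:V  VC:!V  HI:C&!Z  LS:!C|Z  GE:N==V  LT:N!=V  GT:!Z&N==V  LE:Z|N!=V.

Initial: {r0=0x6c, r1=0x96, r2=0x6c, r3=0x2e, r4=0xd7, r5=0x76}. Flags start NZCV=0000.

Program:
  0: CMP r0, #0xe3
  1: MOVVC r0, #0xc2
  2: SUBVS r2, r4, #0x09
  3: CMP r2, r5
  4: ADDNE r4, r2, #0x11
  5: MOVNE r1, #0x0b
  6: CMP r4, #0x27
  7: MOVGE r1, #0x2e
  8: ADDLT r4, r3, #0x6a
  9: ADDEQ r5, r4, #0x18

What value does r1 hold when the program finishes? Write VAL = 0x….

VAL = 0x0b

0: ✓ CMP  NZCV=1001
1: · MOVVC
2: ✓ SUBVS  r2←0xce
3: ✓ CMP  NZCV=0011
4: ✓ ADDNE  r4←0xdf
5: ✓ MOVNE  r1←0x0b
6: ✓ CMP  NZCV=1010
7: · MOVGE
8: ✓ ADDLT  r4←0x98
9: · ADDEQ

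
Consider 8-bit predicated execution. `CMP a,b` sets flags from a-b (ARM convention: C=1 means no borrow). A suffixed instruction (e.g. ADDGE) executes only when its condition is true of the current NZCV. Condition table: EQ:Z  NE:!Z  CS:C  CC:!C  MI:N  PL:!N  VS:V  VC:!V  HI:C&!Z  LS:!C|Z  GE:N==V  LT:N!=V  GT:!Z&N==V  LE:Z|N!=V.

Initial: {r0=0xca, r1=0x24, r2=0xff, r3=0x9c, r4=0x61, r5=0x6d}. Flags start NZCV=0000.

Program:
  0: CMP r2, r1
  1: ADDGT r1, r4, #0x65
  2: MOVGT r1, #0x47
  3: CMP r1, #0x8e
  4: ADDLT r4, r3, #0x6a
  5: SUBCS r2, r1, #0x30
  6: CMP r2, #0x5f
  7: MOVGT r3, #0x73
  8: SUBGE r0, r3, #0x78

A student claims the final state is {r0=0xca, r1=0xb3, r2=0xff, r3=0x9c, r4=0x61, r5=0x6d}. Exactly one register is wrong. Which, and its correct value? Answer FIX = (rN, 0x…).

FIX = (r1, 0x24)

[0] flags=1010 → (cmp)
[1] flags=1010 GT?F → skip
[2] flags=1010 GT?F → skip
[3] flags=1001 → (cmp)
[4] flags=1001 LT?F → skip
[5] flags=1001 CS?F → skip
[6] flags=1010 → (cmp)
[7] flags=1010 GT?F → skip
[8] flags=1010 GE?F → skip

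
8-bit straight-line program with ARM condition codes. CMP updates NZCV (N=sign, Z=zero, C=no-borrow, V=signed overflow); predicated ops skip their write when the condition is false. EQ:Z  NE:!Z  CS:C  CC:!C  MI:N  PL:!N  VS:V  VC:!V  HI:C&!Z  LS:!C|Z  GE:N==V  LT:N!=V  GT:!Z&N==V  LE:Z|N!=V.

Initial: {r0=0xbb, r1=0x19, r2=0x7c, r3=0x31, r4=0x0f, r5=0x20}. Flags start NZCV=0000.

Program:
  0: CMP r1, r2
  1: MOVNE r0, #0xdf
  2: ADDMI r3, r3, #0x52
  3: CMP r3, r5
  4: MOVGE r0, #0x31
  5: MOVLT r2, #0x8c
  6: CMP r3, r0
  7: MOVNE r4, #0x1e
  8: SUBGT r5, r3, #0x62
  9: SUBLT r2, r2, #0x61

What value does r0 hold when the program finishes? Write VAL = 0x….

[0] flags=1000 → (cmp)
[1] flags=1000 NE?T → r0=0xdf
[2] flags=1000 MI?T → r3=0x83
[3] flags=0011 → (cmp)
[4] flags=0011 GE?F → skip
[5] flags=0011 LT?T → r2=0x8c
[6] flags=1000 → (cmp)
[7] flags=1000 NE?T → r4=0x1e
[8] flags=1000 GT?F → skip
[9] flags=1000 LT?T → r2=0x2b

VAL = 0xdf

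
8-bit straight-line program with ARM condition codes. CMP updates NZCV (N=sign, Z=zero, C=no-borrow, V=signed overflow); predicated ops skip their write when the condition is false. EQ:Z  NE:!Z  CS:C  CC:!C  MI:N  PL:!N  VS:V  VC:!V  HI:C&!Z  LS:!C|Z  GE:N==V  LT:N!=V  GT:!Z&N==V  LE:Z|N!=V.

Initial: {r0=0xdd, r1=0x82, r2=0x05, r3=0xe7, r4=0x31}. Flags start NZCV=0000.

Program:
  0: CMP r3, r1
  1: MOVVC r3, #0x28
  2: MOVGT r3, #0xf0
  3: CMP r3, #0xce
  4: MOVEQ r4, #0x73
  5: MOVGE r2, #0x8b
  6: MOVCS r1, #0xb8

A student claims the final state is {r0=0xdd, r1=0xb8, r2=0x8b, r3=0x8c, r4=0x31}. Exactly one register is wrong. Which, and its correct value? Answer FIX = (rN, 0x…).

FIX = (r3, 0xf0)

0: ✓ CMP  NZCV=0010
1: ✓ MOVVC  r3←0x28
2: ✓ MOVGT  r3←0xf0
3: ✓ CMP  NZCV=0010
4: · MOVEQ
5: ✓ MOVGE  r2←0x8b
6: ✓ MOVCS  r1←0xb8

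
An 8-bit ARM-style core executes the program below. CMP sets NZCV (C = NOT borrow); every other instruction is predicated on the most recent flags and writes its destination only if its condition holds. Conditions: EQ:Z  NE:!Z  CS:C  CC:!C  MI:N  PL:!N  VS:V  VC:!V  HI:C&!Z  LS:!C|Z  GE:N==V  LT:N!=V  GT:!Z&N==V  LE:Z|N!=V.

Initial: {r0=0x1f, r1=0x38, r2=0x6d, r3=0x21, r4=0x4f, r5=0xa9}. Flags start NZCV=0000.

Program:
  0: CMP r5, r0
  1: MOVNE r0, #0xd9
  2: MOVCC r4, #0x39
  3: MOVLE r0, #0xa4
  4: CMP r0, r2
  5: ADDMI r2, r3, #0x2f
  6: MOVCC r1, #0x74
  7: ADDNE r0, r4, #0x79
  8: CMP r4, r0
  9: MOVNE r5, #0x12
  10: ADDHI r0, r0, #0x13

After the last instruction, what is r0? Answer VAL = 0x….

VAL = 0xc8

[0] flags=1010 → (cmp)
[1] flags=1010 NE?T → r0=0xd9
[2] flags=1010 CC?F → skip
[3] flags=1010 LE?T → r0=0xa4
[4] flags=0011 → (cmp)
[5] flags=0011 MI?F → skip
[6] flags=0011 CC?F → skip
[7] flags=0011 NE?T → r0=0xc8
[8] flags=1001 → (cmp)
[9] flags=1001 NE?T → r5=0x12
[10] flags=1001 HI?F → skip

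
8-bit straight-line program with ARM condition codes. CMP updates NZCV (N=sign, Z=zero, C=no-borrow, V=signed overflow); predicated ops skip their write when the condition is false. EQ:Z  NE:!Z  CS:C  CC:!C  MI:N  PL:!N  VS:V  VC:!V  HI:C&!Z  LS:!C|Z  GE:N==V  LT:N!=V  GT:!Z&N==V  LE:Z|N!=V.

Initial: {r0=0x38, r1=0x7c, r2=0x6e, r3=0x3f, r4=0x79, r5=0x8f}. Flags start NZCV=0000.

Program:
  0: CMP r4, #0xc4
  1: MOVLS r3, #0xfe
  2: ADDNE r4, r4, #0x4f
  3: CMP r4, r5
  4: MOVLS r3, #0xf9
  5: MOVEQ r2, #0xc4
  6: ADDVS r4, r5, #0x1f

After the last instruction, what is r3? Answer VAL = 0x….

[0] flags=1001 → (cmp)
[1] flags=1001 LS?T → r3=0xfe
[2] flags=1001 NE?T → r4=0xc8
[3] flags=0010 → (cmp)
[4] flags=0010 LS?F → skip
[5] flags=0010 EQ?F → skip
[6] flags=0010 VS?F → skip

VAL = 0xfe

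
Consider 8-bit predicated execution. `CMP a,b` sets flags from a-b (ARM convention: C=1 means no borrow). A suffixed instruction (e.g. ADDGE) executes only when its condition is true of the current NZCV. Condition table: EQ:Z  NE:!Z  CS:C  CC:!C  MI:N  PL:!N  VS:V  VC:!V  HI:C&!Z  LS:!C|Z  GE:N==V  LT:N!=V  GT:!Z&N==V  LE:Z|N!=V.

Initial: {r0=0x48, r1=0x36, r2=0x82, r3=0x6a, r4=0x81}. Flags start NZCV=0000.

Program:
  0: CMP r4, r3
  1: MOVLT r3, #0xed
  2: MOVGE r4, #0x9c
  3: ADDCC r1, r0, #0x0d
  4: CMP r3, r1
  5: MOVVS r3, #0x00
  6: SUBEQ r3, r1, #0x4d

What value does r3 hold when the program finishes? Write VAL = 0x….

[0] flags=0011 → (cmp)
[1] flags=0011 LT?T → r3=0xed
[2] flags=0011 GE?F → skip
[3] flags=0011 CC?F → skip
[4] flags=1010 → (cmp)
[5] flags=1010 VS?F → skip
[6] flags=1010 EQ?F → skip

VAL = 0xed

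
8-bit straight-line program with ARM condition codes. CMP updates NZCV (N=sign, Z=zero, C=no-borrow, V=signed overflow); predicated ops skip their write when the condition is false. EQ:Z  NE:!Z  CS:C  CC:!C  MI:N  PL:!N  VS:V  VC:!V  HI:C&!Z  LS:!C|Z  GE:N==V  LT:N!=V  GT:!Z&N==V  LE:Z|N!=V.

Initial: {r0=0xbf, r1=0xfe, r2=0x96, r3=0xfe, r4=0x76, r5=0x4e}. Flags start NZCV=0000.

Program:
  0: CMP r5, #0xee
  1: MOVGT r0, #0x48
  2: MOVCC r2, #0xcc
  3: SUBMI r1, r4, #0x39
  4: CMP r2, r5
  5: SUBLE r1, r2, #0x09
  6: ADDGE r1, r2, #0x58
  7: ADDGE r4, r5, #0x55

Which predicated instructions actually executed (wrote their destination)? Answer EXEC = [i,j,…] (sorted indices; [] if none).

EXEC = [1,2,5]

0: ✓ CMP  NZCV=0000
1: ✓ MOVGT  r0←0x48
2: ✓ MOVCC  r2←0xcc
3: · SUBMI
4: ✓ CMP  NZCV=0011
5: ✓ SUBLE  r1←0xc3
6: · ADDGE
7: · ADDGE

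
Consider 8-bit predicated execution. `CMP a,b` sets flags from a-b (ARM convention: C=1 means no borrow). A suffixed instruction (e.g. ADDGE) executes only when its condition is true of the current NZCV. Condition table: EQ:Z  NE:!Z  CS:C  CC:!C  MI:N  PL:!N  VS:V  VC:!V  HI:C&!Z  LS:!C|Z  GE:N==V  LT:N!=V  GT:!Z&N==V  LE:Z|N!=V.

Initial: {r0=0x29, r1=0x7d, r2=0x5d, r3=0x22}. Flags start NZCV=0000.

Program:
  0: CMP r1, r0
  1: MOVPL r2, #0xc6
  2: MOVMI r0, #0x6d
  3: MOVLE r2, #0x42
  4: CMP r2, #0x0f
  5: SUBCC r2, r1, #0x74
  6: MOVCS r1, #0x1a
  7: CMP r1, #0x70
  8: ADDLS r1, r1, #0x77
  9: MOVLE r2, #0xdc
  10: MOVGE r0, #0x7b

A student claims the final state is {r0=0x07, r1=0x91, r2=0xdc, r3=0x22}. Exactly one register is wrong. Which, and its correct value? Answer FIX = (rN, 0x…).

0: ✓ CMP  NZCV=0010
1: ✓ MOVPL  r2←0xc6
2: · MOVMI
3: · MOVLE
4: ✓ CMP  NZCV=1010
5: · SUBCC
6: ✓ MOVCS  r1←0x1a
7: ✓ CMP  NZCV=1000
8: ✓ ADDLS  r1←0x91
9: ✓ MOVLE  r2←0xdc
10: · MOVGE

FIX = (r0, 0x29)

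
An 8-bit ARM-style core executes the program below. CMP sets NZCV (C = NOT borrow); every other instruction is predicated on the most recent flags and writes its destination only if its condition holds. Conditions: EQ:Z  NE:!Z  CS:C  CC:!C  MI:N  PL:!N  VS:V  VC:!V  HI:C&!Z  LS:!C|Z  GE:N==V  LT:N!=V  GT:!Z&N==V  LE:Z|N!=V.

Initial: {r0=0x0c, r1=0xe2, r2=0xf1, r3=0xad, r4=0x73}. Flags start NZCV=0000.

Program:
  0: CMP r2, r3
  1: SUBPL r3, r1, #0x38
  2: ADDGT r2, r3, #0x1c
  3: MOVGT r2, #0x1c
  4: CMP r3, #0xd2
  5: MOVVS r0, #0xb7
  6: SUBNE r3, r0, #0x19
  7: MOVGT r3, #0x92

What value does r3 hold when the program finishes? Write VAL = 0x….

0: ✓ CMP  NZCV=0010
1: ✓ SUBPL  r3←0xaa
2: ✓ ADDGT  r2←0xc6
3: ✓ MOVGT  r2←0x1c
4: ✓ CMP  NZCV=1000
5: · MOVVS
6: ✓ SUBNE  r3←0xf3
7: · MOVGT

VAL = 0xf3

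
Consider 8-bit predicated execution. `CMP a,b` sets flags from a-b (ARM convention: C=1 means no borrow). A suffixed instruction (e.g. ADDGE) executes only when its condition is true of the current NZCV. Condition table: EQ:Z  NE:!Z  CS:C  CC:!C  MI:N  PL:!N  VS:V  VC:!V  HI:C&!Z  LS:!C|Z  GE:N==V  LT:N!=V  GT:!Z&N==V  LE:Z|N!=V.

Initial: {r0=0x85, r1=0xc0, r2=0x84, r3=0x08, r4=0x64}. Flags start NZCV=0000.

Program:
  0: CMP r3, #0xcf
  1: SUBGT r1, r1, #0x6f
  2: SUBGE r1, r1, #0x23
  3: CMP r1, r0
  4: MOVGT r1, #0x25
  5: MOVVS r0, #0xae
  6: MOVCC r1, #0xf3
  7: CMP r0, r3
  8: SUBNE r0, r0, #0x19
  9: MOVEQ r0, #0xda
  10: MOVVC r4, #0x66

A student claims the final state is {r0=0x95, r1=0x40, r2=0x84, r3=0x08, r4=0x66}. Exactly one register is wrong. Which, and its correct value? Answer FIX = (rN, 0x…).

FIX = (r1, 0xf3)

[0] flags=0000 → (cmp)
[1] flags=0000 GT?T → r1=0x51
[2] flags=0000 GE?T → r1=0x2e
[3] flags=1001 → (cmp)
[4] flags=1001 GT?T → r1=0x25
[5] flags=1001 VS?T → r0=0xae
[6] flags=1001 CC?T → r1=0xf3
[7] flags=1010 → (cmp)
[8] flags=1010 NE?T → r0=0x95
[9] flags=1010 EQ?F → skip
[10] flags=1010 VC?T → r4=0x66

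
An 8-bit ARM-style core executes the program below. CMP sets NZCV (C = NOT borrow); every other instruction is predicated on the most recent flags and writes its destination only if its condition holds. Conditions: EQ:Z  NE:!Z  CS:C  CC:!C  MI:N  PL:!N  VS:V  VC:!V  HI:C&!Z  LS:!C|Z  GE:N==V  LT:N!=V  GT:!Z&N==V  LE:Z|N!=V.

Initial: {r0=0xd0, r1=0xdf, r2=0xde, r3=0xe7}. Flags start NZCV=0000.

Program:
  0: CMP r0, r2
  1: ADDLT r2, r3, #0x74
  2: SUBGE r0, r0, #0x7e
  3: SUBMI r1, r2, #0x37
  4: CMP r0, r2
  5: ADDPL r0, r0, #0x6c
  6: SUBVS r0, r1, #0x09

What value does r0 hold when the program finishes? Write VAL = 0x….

VAL = 0x1b

[0] flags=1000 → (cmp)
[1] flags=1000 LT?T → r2=0x5b
[2] flags=1000 GE?F → skip
[3] flags=1000 MI?T → r1=0x24
[4] flags=0011 → (cmp)
[5] flags=0011 PL?T → r0=0x3c
[6] flags=0011 VS?T → r0=0x1b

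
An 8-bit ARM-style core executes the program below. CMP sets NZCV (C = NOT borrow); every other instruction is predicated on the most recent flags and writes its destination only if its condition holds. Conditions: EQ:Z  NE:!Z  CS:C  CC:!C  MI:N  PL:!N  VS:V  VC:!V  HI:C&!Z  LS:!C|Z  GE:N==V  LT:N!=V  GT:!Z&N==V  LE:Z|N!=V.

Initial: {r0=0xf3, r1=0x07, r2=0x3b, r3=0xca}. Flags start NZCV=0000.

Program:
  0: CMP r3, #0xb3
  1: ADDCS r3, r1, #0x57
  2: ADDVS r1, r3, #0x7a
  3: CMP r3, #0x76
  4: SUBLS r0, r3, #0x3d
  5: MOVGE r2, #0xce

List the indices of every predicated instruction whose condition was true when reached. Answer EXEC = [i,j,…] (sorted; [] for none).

0: ✓ CMP  NZCV=0010
1: ✓ ADDCS  r3←0x5e
2: · ADDVS
3: ✓ CMP  NZCV=1000
4: ✓ SUBLS  r0←0x21
5: · MOVGE

EXEC = [1,4]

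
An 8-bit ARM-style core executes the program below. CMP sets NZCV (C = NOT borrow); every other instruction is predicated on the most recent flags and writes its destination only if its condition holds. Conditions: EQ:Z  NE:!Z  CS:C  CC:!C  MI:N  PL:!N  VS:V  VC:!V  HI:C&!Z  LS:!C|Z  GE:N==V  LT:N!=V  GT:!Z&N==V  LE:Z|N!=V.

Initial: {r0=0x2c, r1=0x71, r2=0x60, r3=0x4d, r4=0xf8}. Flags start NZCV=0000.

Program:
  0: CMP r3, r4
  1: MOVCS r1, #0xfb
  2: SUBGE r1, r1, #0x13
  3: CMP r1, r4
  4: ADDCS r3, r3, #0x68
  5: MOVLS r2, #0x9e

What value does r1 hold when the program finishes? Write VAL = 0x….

[0] flags=0000 → (cmp)
[1] flags=0000 CS?F → skip
[2] flags=0000 GE?T → r1=0x5e
[3] flags=0000 → (cmp)
[4] flags=0000 CS?F → skip
[5] flags=0000 LS?T → r2=0x9e

VAL = 0x5e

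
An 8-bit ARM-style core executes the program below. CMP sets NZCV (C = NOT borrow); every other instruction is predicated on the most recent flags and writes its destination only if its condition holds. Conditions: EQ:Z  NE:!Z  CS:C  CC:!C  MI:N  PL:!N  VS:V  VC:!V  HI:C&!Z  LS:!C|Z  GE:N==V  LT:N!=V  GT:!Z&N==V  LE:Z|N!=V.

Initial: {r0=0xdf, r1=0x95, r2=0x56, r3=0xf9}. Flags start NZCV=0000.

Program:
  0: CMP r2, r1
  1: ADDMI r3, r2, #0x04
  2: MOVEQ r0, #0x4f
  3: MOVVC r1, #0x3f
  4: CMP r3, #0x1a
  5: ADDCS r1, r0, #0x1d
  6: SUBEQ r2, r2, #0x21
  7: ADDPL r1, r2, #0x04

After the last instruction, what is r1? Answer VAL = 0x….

[0] flags=1001 → (cmp)
[1] flags=1001 MI?T → r3=0x5a
[2] flags=1001 EQ?F → skip
[3] flags=1001 VC?F → skip
[4] flags=0010 → (cmp)
[5] flags=0010 CS?T → r1=0xfc
[6] flags=0010 EQ?F → skip
[7] flags=0010 PL?T → r1=0x5a

VAL = 0x5a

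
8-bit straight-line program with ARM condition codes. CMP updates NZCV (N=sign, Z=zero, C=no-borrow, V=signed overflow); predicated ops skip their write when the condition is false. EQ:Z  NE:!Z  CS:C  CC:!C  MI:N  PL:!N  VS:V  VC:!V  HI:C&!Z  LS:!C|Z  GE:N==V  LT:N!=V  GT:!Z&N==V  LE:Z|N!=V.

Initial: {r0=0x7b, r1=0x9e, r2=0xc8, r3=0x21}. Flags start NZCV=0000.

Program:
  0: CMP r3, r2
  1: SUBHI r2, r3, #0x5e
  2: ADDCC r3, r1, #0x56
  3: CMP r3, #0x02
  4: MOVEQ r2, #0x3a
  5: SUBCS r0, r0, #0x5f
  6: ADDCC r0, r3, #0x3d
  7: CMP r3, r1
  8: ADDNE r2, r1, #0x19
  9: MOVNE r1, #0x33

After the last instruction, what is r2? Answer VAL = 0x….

0: ✓ CMP  NZCV=0000
1: · SUBHI
2: ✓ ADDCC  r3←0xf4
3: ✓ CMP  NZCV=1010
4: · MOVEQ
5: ✓ SUBCS  r0←0x1c
6: · ADDCC
7: ✓ CMP  NZCV=0010
8: ✓ ADDNE  r2←0xb7
9: ✓ MOVNE  r1←0x33

VAL = 0xb7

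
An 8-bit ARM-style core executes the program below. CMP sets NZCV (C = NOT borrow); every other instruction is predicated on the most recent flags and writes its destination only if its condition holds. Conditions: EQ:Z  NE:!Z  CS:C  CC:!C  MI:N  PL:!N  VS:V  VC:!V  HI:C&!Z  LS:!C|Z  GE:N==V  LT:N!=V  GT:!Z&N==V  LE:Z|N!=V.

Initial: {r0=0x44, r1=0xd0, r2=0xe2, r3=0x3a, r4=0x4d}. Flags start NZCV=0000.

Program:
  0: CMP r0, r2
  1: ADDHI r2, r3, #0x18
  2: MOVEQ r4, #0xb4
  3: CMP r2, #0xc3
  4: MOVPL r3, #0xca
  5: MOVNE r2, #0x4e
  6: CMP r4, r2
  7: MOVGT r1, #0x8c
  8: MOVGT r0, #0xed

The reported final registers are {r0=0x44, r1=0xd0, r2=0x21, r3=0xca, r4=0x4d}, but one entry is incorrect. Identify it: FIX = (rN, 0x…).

FIX = (r2, 0x4e)

[0] flags=0000 → (cmp)
[1] flags=0000 HI?F → skip
[2] flags=0000 EQ?F → skip
[3] flags=0010 → (cmp)
[4] flags=0010 PL?T → r3=0xca
[5] flags=0010 NE?T → r2=0x4e
[6] flags=1000 → (cmp)
[7] flags=1000 GT?F → skip
[8] flags=1000 GT?F → skip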